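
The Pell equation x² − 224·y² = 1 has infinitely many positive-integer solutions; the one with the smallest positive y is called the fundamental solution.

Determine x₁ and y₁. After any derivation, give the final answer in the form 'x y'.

15 1

√224 = [14; 1,28, …], period ℓ=2 (even) → k=1
step 0: (14, 1)  from 14·(1,0) + (0,1)
step 1: (15, 1)  from 1·(14,1) + (1,0)
fundamental: x₁=15, y₁=1  (since 225 − 224·1 = 1)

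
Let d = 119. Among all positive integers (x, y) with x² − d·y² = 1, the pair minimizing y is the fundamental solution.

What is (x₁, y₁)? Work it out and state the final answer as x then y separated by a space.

120 11

√119 = [10; 1,9,1,20, …], period ℓ=4 (even) → k=3
a_0=10:  p_0=10·1+0=10,  q_0=10·0+1=1
a_1=1:  p_1=1·10+1=11,  q_1=1·1+0=1
a_2=9:  p_2=9·11+10=109,  q_2=9·1+1=10
a_3=1:  p_3=1·109+11=120,  q_3=1·10+1=11
→ (120, 11).  Check: 120²=14400, 119·11²=14399, difference 1.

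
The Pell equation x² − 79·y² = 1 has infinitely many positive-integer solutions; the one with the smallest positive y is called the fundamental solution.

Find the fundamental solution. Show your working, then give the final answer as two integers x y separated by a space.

80 9

d=79: √d = [8; 1,7,1,16] (ℓ=4, even), read p_3/q_3
i=0: a=8 ⇒ p=8, q=1
i=1: a=1 ⇒ p=9, q=1
i=2: a=7 ⇒ p=71, q=8
i=3: a=1 ⇒ p=80, q=9
→ (80, 9).  Check: 80²=6400, 79·9²=6399, difference 1.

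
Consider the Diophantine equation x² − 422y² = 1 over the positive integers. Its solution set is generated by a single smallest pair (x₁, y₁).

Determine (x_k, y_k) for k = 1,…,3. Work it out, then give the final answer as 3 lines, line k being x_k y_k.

7022501 341850
98631040590001 4801283933700
1385273162348638202501 67434042451384025550

√422 = [20; 1,1,5,2,1,…,1,1,40, …], period ℓ=14 (even) → k=13
a_0=20:  p_0=20·1+0=20,  q_0=20·0+1=1
a_1=1:  p_1=1·20+1=21,  q_1=1·1+0=1
a_2=1:  p_2=1·21+20=41,  q_2=1·1+1=2
a_3=5:  p_3=5·41+21=226,  q_3=5·2+1=11
…
a_6=3:  p_6=3·719+493=2650,  q_6=3·35+24=129
…
a_12=1:  p_12=1·3211821+598859=3810680,  q_12=1·156349+29152=185501
a_13=1:  p_13=1·3810680+3211821=7022501,  q_13=1·185501+156349=341850
→ (7022501, 341850).  Check: 7022501²=49315520295001, 422·341850²=49315520295000, difference 1.
(7022501+341850√422)^2 = 98631040590001 + 4801283933700√422
(7022501+341850√422)^3 = 1385273162348638202501 + 67434042451384025550√422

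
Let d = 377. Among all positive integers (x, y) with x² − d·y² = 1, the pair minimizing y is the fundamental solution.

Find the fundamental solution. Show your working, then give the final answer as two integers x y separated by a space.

√377 = [19; 2,2,2,38, …], period ℓ=4 (even) → k=3
step 0: (19, 1)  from 19·(1,0) + (0,1)
step 1: (39, 2)  from 2·(19,1) + (1,0)
step 2: (97, 5)  from 2·(39,2) + (19,1)
step 3: (233, 12)  from 2·(97,5) + (39,2)
→ (233, 12).  Check: 233²=54289, 377·12²=54288, difference 1.

233 12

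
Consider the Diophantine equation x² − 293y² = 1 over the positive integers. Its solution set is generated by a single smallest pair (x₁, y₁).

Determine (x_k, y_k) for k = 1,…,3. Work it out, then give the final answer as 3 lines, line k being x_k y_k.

√293 = [17; 8,1,1,8,34, …], period ℓ=5 (odd) → k=9
i=0: a=17 ⇒ p=17, q=1
i=1: a=8 ⇒ p=137, q=8
i=2: a=1 ⇒ p=154, q=9
…
i=4: a=8 ⇒ p=2482, q=145
…
i=6: a=8 ⇒ p=679914, q=39721
…
i=8: a=1 ⇒ p=1444507, q=84389
i=9: a=8 ⇒ p=12320649, q=719780
→ (12320649, 719780).  Check: 12320649²=151798391781201, 293·719780²=151798391781200, difference 1.
(12320649+719780√293)^2 = 303596783562401 + 17736313474440√293
(12320649+719780√293)^3 = 7481018815602612315849 + 437045785745090703340√293

12320649 719780
303596783562401 17736313474440
7481018815602612315849 437045785745090703340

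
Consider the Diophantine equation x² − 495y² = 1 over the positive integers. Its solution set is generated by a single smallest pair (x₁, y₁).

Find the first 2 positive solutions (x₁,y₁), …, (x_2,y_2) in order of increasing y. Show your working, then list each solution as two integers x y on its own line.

√495 → a₀=22, period (4,44); ℓ=2 even so k=1
i=0: a=22 ⇒ p=22, q=1
i=1: a=4 ⇒ p=89, q=4
→ (89, 4).  Check: 89²=7921, 495·4²=7920, difference 1.
(x_2, y_2) = (89·89 + 495·4·4, 89·4 + 4·89) = (15841, 712)

89 4
15841 712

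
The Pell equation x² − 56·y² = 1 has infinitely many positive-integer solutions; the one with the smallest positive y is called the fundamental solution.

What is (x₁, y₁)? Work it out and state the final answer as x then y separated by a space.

15 2

√56 = [7; 2,14, …], period ℓ=2 (even) → k=1
a_0=7:  p_0=7·1+0=7,  q_0=7·0+1=1
a_1=2:  p_1=2·7+1=15,  q_1=2·1+0=2
→ (15, 2).  Check: 15²=225, 56·2²=224, difference 1.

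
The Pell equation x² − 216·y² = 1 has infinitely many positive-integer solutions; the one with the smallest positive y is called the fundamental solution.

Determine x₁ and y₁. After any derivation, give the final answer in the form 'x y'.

485 33

d=216: √d = [14; 1,2,3,2,1,28] (ℓ=6, even), read p_5/q_5
a_0=14:  p_0=14·1+0=14,  q_0=14·0+1=1
…
a_4=2:  p_4=2·147+44=338,  q_4=2·10+3=23
a_5=1:  p_5=1·338+147=485,  q_5=1·23+10=33
→ (485, 33).  Check: 485²=235225, 216·33²=235224, difference 1.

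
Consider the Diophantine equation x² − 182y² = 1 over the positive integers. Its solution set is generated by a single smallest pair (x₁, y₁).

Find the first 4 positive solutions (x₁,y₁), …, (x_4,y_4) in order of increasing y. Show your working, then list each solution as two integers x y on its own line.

27 2
1457 108
78651 5830
4245697 314712

d=182: √d = [13; 2,26] (ℓ=2, even), read p_1/q_1
i=0: a=13 ⇒ p=13, q=1
i=1: a=2 ⇒ p=27, q=2
→ (27, 2).  Check: 27²=729, 182·2²=728, difference 1.
(27+2√182)^2 = 1457 + 108√182
(27+2√182)^3 = 78651 + 5830√182
(27+2√182)^4 = 4245697 + 314712√182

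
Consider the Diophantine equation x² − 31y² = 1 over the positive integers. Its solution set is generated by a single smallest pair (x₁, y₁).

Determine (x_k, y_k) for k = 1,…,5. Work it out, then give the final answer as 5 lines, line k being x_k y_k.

1520 273
4620799 829920
14047227440 2522956527
42703566796801 7669787012160
129818829015047600 23316149994009873

[5; 1,1,3,5,3,1,1,10] for √31; ℓ=8 ⇒ convergent index 7
a_0=5:  p_0=5·1+0=5,  q_0=5·0+1=1
…
a_2=1:  p_2=1·6+5=11,  q_2=1·1+1=2
…
a_6=1:  p_6=1·657+206=863,  q_6=1·118+37=155
a_7=1:  p_7=1·863+657=1520,  q_7=1·155+118=273
(x₁, y₁) = (1520, 273);  1520² − 31·273² = 1 ✓
(1520+273√31)^2 = 4620799 + 829920√31
(1520+273√31)^3 = 14047227440 + 2522956527√31
(1520+273√31)^4 = 42703566796801 + 7669787012160√31
(1520+273√31)^5 = 129818829015047600 + 23316149994009873√31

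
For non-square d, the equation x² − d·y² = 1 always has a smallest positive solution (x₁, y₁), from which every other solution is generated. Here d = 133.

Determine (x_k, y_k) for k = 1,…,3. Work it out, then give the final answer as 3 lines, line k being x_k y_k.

[11; 1,1,7,5,1,…,1,1,22] for √133; ℓ=16 ⇒ convergent index 15
i=0: a=11 ⇒ p=11, q=1
…
i=3: a=7 ⇒ p=173, q=15
i=4: a=5 ⇒ p=888, q=77
…
i=6: a=1 ⇒ p=1949, q=169
i=7: a=1 ⇒ p=3010, q=261
i=8: a=2 ⇒ p=7969, q=691
i=9: a=1 ⇒ p=10979, q=952
i=10: a=1 ⇒ p=18948, q=1643
…
i=13: a=7 ⇒ p=1210008, q=104921
i=14: a=1 ⇒ p=1378591, q=119539
i=15: a=1 ⇒ p=2588599, q=224460
→ (2588599, 224460).  Check: 2588599²=6700844782801, 133·224460²=6700844782800, difference 1.
n=2: (2588599,224460)∘(2588599,224460) = (2588599·2588599+133·224460·224460, 2588599·224460+224460·2588599) = (13401689565601,1162073863080)
n=3: (13401689565601,1162073863080)∘(2588599,224460) = (2588599·13401689565601+133·224460·1162073863080, 2588599·1162073863080+224460·13401689565601) = (69383200415647777399,6016286479789825380)

2588599 224460
13401689565601 1162073863080
69383200415647777399 6016286479789825380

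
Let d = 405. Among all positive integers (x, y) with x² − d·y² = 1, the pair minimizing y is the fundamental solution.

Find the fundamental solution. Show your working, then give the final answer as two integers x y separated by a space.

d=405: √d = [20; 8,40] (ℓ=2, even), read p_1/q_1
k=0  a_k=20  p_k/q_k = 20/1
k=1  a_k=8  p_k/q_k = 161/8
(x₁, y₁) = (161, 8);  161² − 405·8² = 1 ✓

161 8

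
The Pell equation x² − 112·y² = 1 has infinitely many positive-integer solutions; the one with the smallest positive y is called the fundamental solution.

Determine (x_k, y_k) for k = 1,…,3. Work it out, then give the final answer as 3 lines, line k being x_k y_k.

d=112: √d = [10; 1,1,2,1,1,20] (ℓ=6, even), read p_5/q_5
a_0=10:  p_0=10·1+0=10,  q_0=10·0+1=1
…
a_4=1:  p_4=1·53+21=74,  q_4=1·5+2=7
a_5=1:  p_5=1·74+53=127,  q_5=1·7+5=12
fundamental: x₁=127, y₁=12  (since 16129 − 112·144 = 1)
(x_2, y_2) = (127·127 + 112·12·12, 127·12 + 12·127) = (32257, 3048)
(x_3, y_3) = (127·32257 + 112·12·3048, 127·3048 + 12·32257) = (8193151, 774180)

127 12
32257 3048
8193151 774180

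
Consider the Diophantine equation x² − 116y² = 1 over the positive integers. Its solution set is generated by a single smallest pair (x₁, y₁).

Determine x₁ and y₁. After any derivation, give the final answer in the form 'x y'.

[10; 1,3,2,1,4,1,2,3,1,20] for √116; ℓ=10 ⇒ convergent index 9
a_0=10:  p_0=10·1+0=10,  q_0=10·0+1=1
a_1=1:  p_1=1·10+1=11,  q_1=1·1+0=1
a_2=3:  p_2=3·11+10=43,  q_2=3·1+1=4
…
a_4=1:  p_4=1·97+43=140,  q_4=1·9+4=13
a_5=4:  p_5=4·140+97=657,  q_5=4·13+9=61
…
a_8=3:  p_8=3·2251+797=7550,  q_8=3·209+74=701
a_9=1:  p_9=1·7550+2251=9801,  q_9=1·701+209=910
(x₁, y₁) = (9801, 910);  9801² − 116·910² = 1 ✓

9801 910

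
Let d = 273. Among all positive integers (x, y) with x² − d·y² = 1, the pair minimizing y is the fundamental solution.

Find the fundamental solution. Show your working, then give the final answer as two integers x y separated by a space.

727 44

d=273: √d = [16; 1,1,10,1,1,32] (ℓ=6, even), read p_5/q_5
step 0: (16, 1)  from 16·(1,0) + (0,1)
step 1: (17, 1)  from 1·(16,1) + (1,0)
…
step 3: (347, 21)  from 10·(33,2) + (17,1)
step 4: (380, 23)  from 1·(347,21) + (33,2)
step 5: (727, 44)  from 1·(380,23) + (347,21)
→ (727, 44).  Check: 727²=528529, 273·44²=528528, difference 1.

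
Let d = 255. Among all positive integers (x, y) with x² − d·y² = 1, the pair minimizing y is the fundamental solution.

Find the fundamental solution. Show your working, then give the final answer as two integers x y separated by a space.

16 1

d=255: √d = [15; 1,30] (ℓ=2, even), read p_1/q_1
a_0=15:  p_0=15·1+0=15,  q_0=15·0+1=1
a_1=1:  p_1=1·15+1=16,  q_1=1·1+0=1
(x₁, y₁) = (16, 1);  16² − 255·1² = 1 ✓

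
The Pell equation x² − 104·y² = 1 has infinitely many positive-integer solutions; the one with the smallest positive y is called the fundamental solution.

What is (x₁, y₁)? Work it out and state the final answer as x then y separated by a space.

[10; 5,20] for √104; ℓ=2 ⇒ convergent index 1
k=0  a_k=10  p_k/q_k = 10/1
k=1  a_k=5  p_k/q_k = 51/5
→ (51, 5).  Check: 51²=2601, 104·5²=2600, difference 1.

51 5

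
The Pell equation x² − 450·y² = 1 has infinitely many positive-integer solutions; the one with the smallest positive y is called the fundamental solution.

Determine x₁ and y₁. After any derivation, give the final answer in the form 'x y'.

19601 924

√450 = [21; 4,1,2,4,2,1,4,42, …], period ℓ=8 (even) → k=7
step 0: (21, 1)  from 21·(1,0) + (0,1)
step 1: (85, 4)  from 4·(21,1) + (1,0)
step 2: (106, 5)  from 1·(85,4) + (21,1)
step 3: (297, 14)  from 2·(106,5) + (85,4)
step 4: (1294, 61)  from 4·(297,14) + (106,5)
…
step 6: (4179, 197)  from 1·(2885,136) + (1294,61)
step 7: (19601, 924)  from 4·(4179,197) + (2885,136)
fundamental: x₁=19601, y₁=924  (since 384199201 − 450·853776 = 1)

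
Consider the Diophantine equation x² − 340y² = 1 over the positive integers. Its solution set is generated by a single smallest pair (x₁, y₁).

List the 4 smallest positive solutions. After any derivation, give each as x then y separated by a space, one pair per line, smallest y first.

[18; 2,3,1,1,1,…,3,2,36] for √340; ℓ=14 ⇒ convergent index 13
k=0  a_k=18  p_k/q_k = 18/1
k=1  a_k=2  p_k/q_k = 37/2
…
k=3  a_k=1  p_k/q_k = 166/9
…
k=5  a_k=1  p_k/q_k = 461/25
…
k=7  a_k=8  p_k/q_k = 6509/353
k=8  a_k=1  p_k/q_k = 7265/394
k=9  a_k=1  p_k/q_k = 13774/747
k=10  a_k=1  p_k/q_k = 21039/1141
…
k=12  a_k=3  p_k/q_k = 125478/6805
k=13  a_k=2  p_k/q_k = 285769/15498
→ (285769, 15498).  Check: 285769²=81663921361, 340·15498²=81663921360, difference 1.
(x_2, y_2) = (285769·285769 + 340·15498·15498, 285769·15498 + 15498·285769) = (163327842721, 8857695924)
(x_3, y_3) = (285769·163327842721 + 340·15498·8857695924, 285769·8857695924 + 15498·163327842721) = (93348068572789129, 5062509812995614)
(x_4, y_4) = (285769·93348068572789129 + 340·15498·5062509812995614, 285769·5062509812995614 + 15498·93348068572789129) = (53351968415791425367681, 2893416733491029538408)

285769 15498
163327842721 8857695924
93348068572789129 5062509812995614
53351968415791425367681 2893416733491029538408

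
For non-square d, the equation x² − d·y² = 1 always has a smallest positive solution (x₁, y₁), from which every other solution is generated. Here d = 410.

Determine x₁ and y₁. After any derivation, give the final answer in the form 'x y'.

√410 → a₀=20, period (4,40); ℓ=2 even so k=1
k=0  a_k=20  p_k/q_k = 20/1
k=1  a_k=4  p_k/q_k = 81/4
→ (81, 4).  Check: 81²=6561, 410·4²=6560, difference 1.

81 4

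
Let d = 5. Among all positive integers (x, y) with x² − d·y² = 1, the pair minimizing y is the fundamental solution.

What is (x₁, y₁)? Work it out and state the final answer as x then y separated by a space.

d=5: √d = [2; 4] (ℓ=1, odd), read p_1/q_1
i=0: a=2 ⇒ p=2, q=1
i=1: a=4 ⇒ p=9, q=4
fundamental: x₁=9, y₁=4  (since 81 − 5·16 = 1)

9 4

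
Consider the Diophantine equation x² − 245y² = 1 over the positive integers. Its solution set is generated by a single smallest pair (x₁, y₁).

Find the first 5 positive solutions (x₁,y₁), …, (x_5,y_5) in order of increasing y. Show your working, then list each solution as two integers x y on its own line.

√245 → a₀=15, period (1,1,1,7,6,7,1,1,1,30); ℓ=10 even so k=9
i=0: a=15 ⇒ p=15, q=1
…
i=3: a=1 ⇒ p=47, q=3
…
i=5: a=6 ⇒ p=2207, q=141
…
i=7: a=1 ⇒ p=18016, q=1151
i=8: a=1 ⇒ p=33825, q=2161
i=9: a=1 ⇒ p=51841, q=3312
fundamental: x₁=51841, y₁=3312  (since 2687489281 − 245·10969344 = 1)
k=2:  x_2 = 51841·51841+245·3312·3312 = 5374978561,  y_2 = 51841·3312+3312·51841 = 343394784
k=3:  x_3 = 51841·5374978561+245·3312·343394784 = 557288527109761,  y_3 = 51841·343394784+3312·5374978561 = 35603857991376
k=4:  x_4 = 51841·557288527109761+245·3312·35603857991376 = 57780789062419261441,  y_4 = 51841·35603857991376+3312·557288527109761 = 3691479203918451648
k=5:  x_5 = 51841·57780789062419261441+245·3312·3691479203918451648 = 5990827771012465337616001,  y_5 = 51841·3691479203918451648+3312·57780789062419261441 = 382739946785069045776560

51841 3312
5374978561 343394784
557288527109761 35603857991376
57780789062419261441 3691479203918451648
5990827771012465337616001 382739946785069045776560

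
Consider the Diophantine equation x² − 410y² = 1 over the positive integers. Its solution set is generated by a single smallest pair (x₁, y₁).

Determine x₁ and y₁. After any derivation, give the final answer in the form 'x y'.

81 4

√410 → a₀=20, period (4,40); ℓ=2 even so k=1
a_0=20:  p_0=20·1+0=20,  q_0=20·0+1=1
a_1=4:  p_1=4·20+1=81,  q_1=4·1+0=4
(x₁, y₁) = (81, 4);  81² − 410·4² = 1 ✓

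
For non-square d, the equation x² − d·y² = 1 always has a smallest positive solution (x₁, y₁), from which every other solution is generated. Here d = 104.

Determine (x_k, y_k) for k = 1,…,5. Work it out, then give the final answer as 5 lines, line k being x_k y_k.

51 5
5201 510
530451 52015
54100801 5305020
5517751251 541060025

√104 → a₀=10, period (5,20); ℓ=2 even so k=1
step 0: (10, 1)  from 10·(1,0) + (0,1)
step 1: (51, 5)  from 5·(10,1) + (1,0)
(x₁, y₁) = (51, 5);  51² − 104·5² = 1 ✓
n=2: (51,5)∘(51,5) = (51·51+104·5·5, 51·5+5·51) = (5201,510)
n=3: (5201,510)∘(51,5) = (51·5201+104·5·510, 51·510+5·5201) = (530451,52015)
n=4: (530451,52015)∘(51,5) = (51·530451+104·5·52015, 51·52015+5·530451) = (54100801,5305020)
n=5: (54100801,5305020)∘(51,5) = (51·54100801+104·5·5305020, 51·5305020+5·54100801) = (5517751251,541060025)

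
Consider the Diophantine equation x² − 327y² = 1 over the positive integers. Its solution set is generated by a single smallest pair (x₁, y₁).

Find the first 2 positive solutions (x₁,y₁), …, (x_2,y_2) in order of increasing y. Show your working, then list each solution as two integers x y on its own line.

d=327: √d = [18; 12,36] (ℓ=2, even), read p_1/q_1
a_0=18:  p_0=18·1+0=18,  q_0=18·0+1=1
a_1=12:  p_1=12·18+1=217,  q_1=12·1+0=12
fundamental: x₁=217, y₁=12  (since 47089 − 327·144 = 1)
n=2: (217,12)∘(217,12) = (217·217+327·12·12, 217·12+12·217) = (94177,5208)

217 12
94177 5208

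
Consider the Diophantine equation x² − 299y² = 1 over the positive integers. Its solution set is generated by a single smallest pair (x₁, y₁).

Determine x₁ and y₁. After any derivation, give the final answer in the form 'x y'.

√299 = [17; 3,2,3,34, …], period ℓ=4 (even) → k=3
a_0=17:  p_0=17·1+0=17,  q_0=17·0+1=1
a_1=3:  p_1=3·17+1=52,  q_1=3·1+0=3
a_2=2:  p_2=2·52+17=121,  q_2=2·3+1=7
a_3=3:  p_3=3·121+52=415,  q_3=3·7+3=24
(x₁, y₁) = (415, 24);  415² − 299·24² = 1 ✓

415 24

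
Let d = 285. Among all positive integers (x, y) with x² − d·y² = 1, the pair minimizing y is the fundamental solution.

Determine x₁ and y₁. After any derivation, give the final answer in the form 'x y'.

[16; 1,7,2,7,1,32] for √285; ℓ=6 ⇒ convergent index 5
step 0: (16, 1)  from 16·(1,0) + (0,1)
step 1: (17, 1)  from 1·(16,1) + (1,0)
step 2: (135, 8)  from 7·(17,1) + (16,1)
step 3: (287, 17)  from 2·(135,8) + (17,1)
step 4: (2144, 127)  from 7·(287,17) + (135,8)
step 5: (2431, 144)  from 1·(2144,127) + (287,17)
fundamental: x₁=2431, y₁=144  (since 5909761 − 285·20736 = 1)

2431 144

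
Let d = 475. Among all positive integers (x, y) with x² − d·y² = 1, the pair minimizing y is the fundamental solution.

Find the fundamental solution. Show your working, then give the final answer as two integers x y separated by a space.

√475 → a₀=21, period (1,3,1,6,2,6,1,3,1,42); ℓ=10 even so k=9
step 0: (21, 1)  from 21·(1,0) + (0,1)
step 1: (22, 1)  from 1·(21,1) + (1,0)
…
step 5: (1591, 73)  from 2·(741,34) + (109,5)
step 6: (10287, 472)  from 6·(1591,73) + (741,34)
…
step 8: (45921, 2107)  from 3·(11878,545) + (10287,472)
step 9: (57799, 2652)  from 1·(45921,2107) + (11878,545)
→ (57799, 2652).  Check: 57799²=3340724401, 475·2652²=3340724400, difference 1.

57799 2652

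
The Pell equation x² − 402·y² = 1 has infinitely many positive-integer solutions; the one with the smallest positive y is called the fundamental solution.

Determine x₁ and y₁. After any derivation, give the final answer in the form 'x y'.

d=402: √d = [20; 20,40] (ℓ=2, even), read p_1/q_1
step 0: (20, 1)  from 20·(1,0) + (0,1)
step 1: (401, 20)  from 20·(20,1) + (1,0)
fundamental: x₁=401, y₁=20  (since 160801 − 402·400 = 1)

401 20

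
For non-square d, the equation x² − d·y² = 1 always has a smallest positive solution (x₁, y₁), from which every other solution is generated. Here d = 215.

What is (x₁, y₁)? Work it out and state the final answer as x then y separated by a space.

44 3

√215 → a₀=14, period (1,1,1,28); ℓ=4 even so k=3
i=0: a=14 ⇒ p=14, q=1
…
i=2: a=1 ⇒ p=29, q=2
i=3: a=1 ⇒ p=44, q=3
fundamental: x₁=44, y₁=3  (since 1936 − 215·9 = 1)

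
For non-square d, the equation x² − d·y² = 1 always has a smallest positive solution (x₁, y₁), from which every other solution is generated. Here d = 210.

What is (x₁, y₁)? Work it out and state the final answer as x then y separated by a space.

d=210: √d = [14; 2,28] (ℓ=2, even), read p_1/q_1
i=0: a=14 ⇒ p=14, q=1
i=1: a=2 ⇒ p=29, q=2
(x₁, y₁) = (29, 2);  29² − 210·2² = 1 ✓

29 2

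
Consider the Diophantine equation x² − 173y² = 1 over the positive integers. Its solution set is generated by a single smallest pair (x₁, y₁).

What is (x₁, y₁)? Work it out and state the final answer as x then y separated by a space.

√173 → a₀=13, period (6,1,1,6,26); ℓ=5 odd so k=9
k=0  a_k=13  p_k/q_k = 13/1
k=1  a_k=6  p_k/q_k = 79/6
k=2  a_k=1  p_k/q_k = 92/7
k=3  a_k=1  p_k/q_k = 171/13
…
k=5  a_k=26  p_k/q_k = 29239/2223
k=6  a_k=6  p_k/q_k = 176552/13423
…
k=8  a_k=1  p_k/q_k = 382343/29069
k=9  a_k=6  p_k/q_k = 2499849/190060
fundamental: x₁=2499849, y₁=190060  (since 6249245022801 − 173·36122803600 = 1)

2499849 190060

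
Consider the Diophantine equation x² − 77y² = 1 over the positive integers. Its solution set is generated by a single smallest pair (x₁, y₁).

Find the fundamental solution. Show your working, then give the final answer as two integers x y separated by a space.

351 40

√77 → a₀=8, period (1,3,2,3,1,16); ℓ=6 even so k=5
a_0=8:  p_0=8·1+0=8,  q_0=8·0+1=1
a_1=1:  p_1=1·8+1=9,  q_1=1·1+0=1
a_2=3:  p_2=3·9+8=35,  q_2=3·1+1=4
…
a_4=3:  p_4=3·79+35=272,  q_4=3·9+4=31
a_5=1:  p_5=1·272+79=351,  q_5=1·31+9=40
→ (351, 40).  Check: 351²=123201, 77·40²=123200, difference 1.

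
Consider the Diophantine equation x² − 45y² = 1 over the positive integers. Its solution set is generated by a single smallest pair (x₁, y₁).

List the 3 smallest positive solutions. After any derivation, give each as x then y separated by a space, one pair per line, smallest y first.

161 24
51841 7728
16692641 2488392

√45 = [6; 1,2,2,2,1,12, …], period ℓ=6 (even) → k=5
i=0: a=6 ⇒ p=6, q=1
i=1: a=1 ⇒ p=7, q=1
i=2: a=2 ⇒ p=20, q=3
i=3: a=2 ⇒ p=47, q=7
i=4: a=2 ⇒ p=114, q=17
i=5: a=1 ⇒ p=161, q=24
fundamental: x₁=161, y₁=24  (since 25921 − 45·576 = 1)
(161+24√45)^2 = 51841 + 7728√45
(161+24√45)^3 = 16692641 + 2488392√45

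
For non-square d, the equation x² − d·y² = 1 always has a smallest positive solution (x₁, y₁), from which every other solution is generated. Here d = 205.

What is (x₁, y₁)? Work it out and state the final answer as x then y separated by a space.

[14; 3,6,1,4,1,6,3,28] for √205; ℓ=8 ⇒ convergent index 7
i=0: a=14 ⇒ p=14, q=1
i=1: a=3 ⇒ p=43, q=3
i=2: a=6 ⇒ p=272, q=19
i=3: a=1 ⇒ p=315, q=22
i=4: a=4 ⇒ p=1532, q=107
…
i=6: a=6 ⇒ p=12614, q=881
i=7: a=3 ⇒ p=39689, q=2772
(x₁, y₁) = (39689, 2772);  39689² − 205·2772² = 1 ✓

39689 2772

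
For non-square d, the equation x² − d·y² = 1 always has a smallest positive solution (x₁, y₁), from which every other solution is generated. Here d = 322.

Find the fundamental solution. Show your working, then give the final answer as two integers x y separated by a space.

√322 → a₀=17, period (1,16,1,34); ℓ=4 even so k=3
a_0=17:  p_0=17·1+0=17,  q_0=17·0+1=1
a_1=1:  p_1=1·17+1=18,  q_1=1·1+0=1
a_2=16:  p_2=16·18+17=305,  q_2=16·1+1=17
a_3=1:  p_3=1·305+18=323,  q_3=1·17+1=18
fundamental: x₁=323, y₁=18  (since 104329 − 322·324 = 1)

323 18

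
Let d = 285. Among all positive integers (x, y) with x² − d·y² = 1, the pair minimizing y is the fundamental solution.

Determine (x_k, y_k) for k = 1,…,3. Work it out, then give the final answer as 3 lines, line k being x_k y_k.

2431 144
11819521 700128
57466508671 3404022192

√285 = [16; 1,7,2,7,1,32, …], period ℓ=6 (even) → k=5
a_0=16:  p_0=16·1+0=16,  q_0=16·0+1=1
…
a_4=7:  p_4=7·287+135=2144,  q_4=7·17+8=127
a_5=1:  p_5=1·2144+287=2431,  q_5=1·127+17=144
(x₁, y₁) = (2431, 144);  2431² − 285·144² = 1 ✓
k=2:  x_2 = 2431·2431+285·144·144 = 11819521,  y_2 = 2431·144+144·2431 = 700128
k=3:  x_3 = 2431·11819521+285·144·700128 = 57466508671,  y_3 = 2431·700128+144·11819521 = 3404022192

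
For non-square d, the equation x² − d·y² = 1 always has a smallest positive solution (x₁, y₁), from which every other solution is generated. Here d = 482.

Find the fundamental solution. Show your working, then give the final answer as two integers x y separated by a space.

483 22

√482 → a₀=21, period (1,20,1,42); ℓ=4 even so k=3
step 0: (21, 1)  from 21·(1,0) + (0,1)
…
step 2: (461, 21)  from 20·(22,1) + (21,1)
step 3: (483, 22)  from 1·(461,21) + (22,1)
fundamental: x₁=483, y₁=22  (since 233289 − 482·484 = 1)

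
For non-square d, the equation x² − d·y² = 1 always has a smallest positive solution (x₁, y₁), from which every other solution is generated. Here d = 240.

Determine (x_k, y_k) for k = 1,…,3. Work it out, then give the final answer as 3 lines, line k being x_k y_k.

31 2
1921 124
119071 7686

d=240: √d = [15; 2,30] (ℓ=2, even), read p_1/q_1
step 0: (15, 1)  from 15·(1,0) + (0,1)
step 1: (31, 2)  from 2·(15,1) + (1,0)
fundamental: x₁=31, y₁=2  (since 961 − 240·4 = 1)
n=2: (31,2)∘(31,2) = (31·31+240·2·2, 31·2+2·31) = (1921,124)
n=3: (1921,124)∘(31,2) = (31·1921+240·2·124, 31·124+2·1921) = (119071,7686)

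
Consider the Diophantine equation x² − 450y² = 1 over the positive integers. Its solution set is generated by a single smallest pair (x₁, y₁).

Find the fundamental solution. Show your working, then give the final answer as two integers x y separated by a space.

19601 924

√450 → a₀=21, period (4,1,2,4,2,1,4,42); ℓ=8 even so k=7
k=0  a_k=21  p_k/q_k = 21/1
…
k=2  a_k=1  p_k/q_k = 106/5
…
k=5  a_k=2  p_k/q_k = 2885/136
k=6  a_k=1  p_k/q_k = 4179/197
k=7  a_k=4  p_k/q_k = 19601/924
fundamental: x₁=19601, y₁=924  (since 384199201 − 450·853776 = 1)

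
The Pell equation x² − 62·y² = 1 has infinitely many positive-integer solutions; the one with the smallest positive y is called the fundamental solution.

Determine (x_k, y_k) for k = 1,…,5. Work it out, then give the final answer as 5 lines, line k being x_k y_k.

63 8
7937 1008
999999 127000
125991937 16000992
15873984063 2015997992

d=62: √d = [7; 1,6,1,14] (ℓ=4, even), read p_3/q_3
a_0=7:  p_0=7·1+0=7,  q_0=7·0+1=1
a_1=1:  p_1=1·7+1=8,  q_1=1·1+0=1
a_2=6:  p_2=6·8+7=55,  q_2=6·1+1=7
a_3=1:  p_3=1·55+8=63,  q_3=1·7+1=8
fundamental: x₁=63, y₁=8  (since 3969 − 62·64 = 1)
k=2:  x_2 = 63·63+62·8·8 = 7937,  y_2 = 63·8+8·63 = 1008
k=3:  x_3 = 63·7937+62·8·1008 = 999999,  y_3 = 63·1008+8·7937 = 127000
k=4:  x_4 = 63·999999+62·8·127000 = 125991937,  y_4 = 63·127000+8·999999 = 16000992
k=5:  x_5 = 63·125991937+62·8·16000992 = 15873984063,  y_5 = 63·16000992+8·125991937 = 2015997992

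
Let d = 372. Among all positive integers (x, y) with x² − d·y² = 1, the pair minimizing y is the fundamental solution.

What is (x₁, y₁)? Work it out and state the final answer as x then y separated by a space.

12151 630

√372 → a₀=19, period (3,2,12,2,3,38); ℓ=6 even so k=5
a_0=19:  p_0=19·1+0=19,  q_0=19·0+1=1
a_1=3:  p_1=3·19+1=58,  q_1=3·1+0=3
a_2=2:  p_2=2·58+19=135,  q_2=2·3+1=7
a_3=12:  p_3=12·135+58=1678,  q_3=12·7+3=87
a_4=2:  p_4=2·1678+135=3491,  q_4=2·87+7=181
a_5=3:  p_5=3·3491+1678=12151,  q_5=3·181+87=630
fundamental: x₁=12151, y₁=630  (since 147646801 − 372·396900 = 1)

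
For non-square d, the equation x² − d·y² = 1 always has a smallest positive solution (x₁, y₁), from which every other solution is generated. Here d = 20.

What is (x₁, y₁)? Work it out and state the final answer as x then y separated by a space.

√20 = [4; 2,8, …], period ℓ=2 (even) → k=1
k=0  a_k=4  p_k/q_k = 4/1
k=1  a_k=2  p_k/q_k = 9/2
→ (9, 2).  Check: 9²=81, 20·2²=80, difference 1.

9 2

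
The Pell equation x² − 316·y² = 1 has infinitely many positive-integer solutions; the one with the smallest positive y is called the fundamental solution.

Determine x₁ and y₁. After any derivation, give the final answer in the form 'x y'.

12799 720

√316 → a₀=17, period (1,3,2,8,2,3,1,34); ℓ=8 even so k=7
i=0: a=17 ⇒ p=17, q=1
…
i=3: a=2 ⇒ p=160, q=9
…
i=6: a=3 ⇒ p=9937, q=559
i=7: a=1 ⇒ p=12799, q=720
(x₁, y₁) = (12799, 720);  12799² − 316·720² = 1 ✓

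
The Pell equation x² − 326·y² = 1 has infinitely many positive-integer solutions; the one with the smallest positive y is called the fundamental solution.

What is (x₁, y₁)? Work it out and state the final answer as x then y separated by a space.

325 18

d=326: √d = [18; 18,36] (ℓ=2, even), read p_1/q_1
a_0=18:  p_0=18·1+0=18,  q_0=18·0+1=1
a_1=18:  p_1=18·18+1=325,  q_1=18·1+0=18
fundamental: x₁=325, y₁=18  (since 105625 − 326·324 = 1)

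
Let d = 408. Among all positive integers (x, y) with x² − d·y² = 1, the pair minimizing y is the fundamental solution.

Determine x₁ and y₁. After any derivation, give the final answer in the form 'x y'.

d=408: √d = [20; 5,40] (ℓ=2, even), read p_1/q_1
a_0=20:  p_0=20·1+0=20,  q_0=20·0+1=1
a_1=5:  p_1=5·20+1=101,  q_1=5·1+0=5
→ (101, 5).  Check: 101²=10201, 408·5²=10200, difference 1.

101 5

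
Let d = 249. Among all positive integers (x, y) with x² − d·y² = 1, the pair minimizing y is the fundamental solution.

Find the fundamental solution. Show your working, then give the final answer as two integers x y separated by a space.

8553815 542076

√249 → a₀=15, period (1,3,1,1,5,…,3,1,30); ℓ=16 even so k=15
k=0  a_k=15  p_k/q_k = 15/1
k=1  a_k=1  p_k/q_k = 16/1
k=2  a_k=3  p_k/q_k = 63/4
k=3  a_k=1  p_k/q_k = 79/5
k=4  a_k=1  p_k/q_k = 142/9
k=5  a_k=5  p_k/q_k = 789/50
…
k=7  a_k=3  p_k/q_k = 3582/227
k=8  a_k=10  p_k/q_k = 36751/2329
k=9  a_k=3  p_k/q_k = 113835/7214
k=10  a_k=1  p_k/q_k = 150586/9543
k=11  a_k=5  p_k/q_k = 866765/54929
…
k=13  a_k=1  p_k/q_k = 1884116/119401
k=14  a_k=3  p_k/q_k = 6669699/422675
k=15  a_k=1  p_k/q_k = 8553815/542076
fundamental: x₁=8553815, y₁=542076  (since 73167751054225 − 249·293846389776 = 1)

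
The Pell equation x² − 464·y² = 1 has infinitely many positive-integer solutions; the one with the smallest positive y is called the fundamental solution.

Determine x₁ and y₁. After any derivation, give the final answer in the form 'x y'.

9801 455

√464 → a₀=21, period (1,1,5,1,1,1,5,1,1,42); ℓ=10 even so k=9
step 0: (21, 1)  from 21·(1,0) + (0,1)
…
step 2: (43, 2)  from 1·(22,1) + (21,1)
step 3: (237, 11)  from 5·(43,2) + (22,1)
step 4: (280, 13)  from 1·(237,11) + (43,2)
…
step 6: (797, 37)  from 1·(517,24) + (280,13)
step 7: (4502, 209)  from 5·(797,37) + (517,24)
step 8: (5299, 246)  from 1·(4502,209) + (797,37)
step 9: (9801, 455)  from 1·(5299,246) + (4502,209)
(x₁, y₁) = (9801, 455);  9801² − 464·455² = 1 ✓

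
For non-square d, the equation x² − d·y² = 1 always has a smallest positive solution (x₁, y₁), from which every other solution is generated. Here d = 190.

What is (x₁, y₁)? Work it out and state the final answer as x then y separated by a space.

52021 3774

[13; 1,3,1,1,1,…,3,1,26] for √190; ℓ=14 ⇒ convergent index 13
step 0: (13, 1)  from 13·(1,0) + (0,1)
…
step 2: (55, 4)  from 3·(14,1) + (13,1)
step 3: (69, 5)  from 1·(55,4) + (14,1)
…
step 5: (193, 14)  from 1·(124,9) + (69,5)
step 6: (510, 37)  from 2·(193,14) + (124,9)
step 7: (1213, 88)  from 2·(510,37) + (193,14)
…
step 9: (4149, 301)  from 1·(2936,213) + (1213,88)
step 10: (7085, 514)  from 1·(4149,301) + (2936,213)
step 11: (11234, 815)  from 1·(7085,514) + (4149,301)
step 12: (40787, 2959)  from 3·(11234,815) + (7085,514)
step 13: (52021, 3774)  from 1·(40787,2959) + (11234,815)
fundamental: x₁=52021, y₁=3774  (since 2706184441 − 190·14243076 = 1)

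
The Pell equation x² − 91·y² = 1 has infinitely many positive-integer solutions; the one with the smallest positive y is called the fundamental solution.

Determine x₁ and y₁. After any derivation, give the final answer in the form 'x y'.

√91 → a₀=9, period (1,1,5,1,5,1,1,18); ℓ=8 even so k=7
a_0=9:  p_0=9·1+0=9,  q_0=9·0+1=1
a_1=1:  p_1=1·9+1=10,  q_1=1·1+0=1
a_2=1:  p_2=1·10+9=19,  q_2=1·1+1=2
…
a_6=1:  p_6=1·725+124=849,  q_6=1·76+13=89
a_7=1:  p_7=1·849+725=1574,  q_7=1·89+76=165
→ (1574, 165).  Check: 1574²=2477476, 91·165²=2477475, difference 1.

1574 165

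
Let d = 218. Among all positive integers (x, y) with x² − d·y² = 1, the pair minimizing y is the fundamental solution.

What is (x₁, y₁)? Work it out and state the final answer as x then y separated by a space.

√218 = [14; 1,3,3,1,28, …], period ℓ=5 (odd) → k=9
a_0=14:  p_0=14·1+0=14,  q_0=14·0+1=1
a_1=1:  p_1=1·14+1=15,  q_1=1·1+0=1
a_2=3:  p_2=3·15+14=59,  q_2=3·1+1=4
…
a_4=1:  p_4=1·192+59=251,  q_4=1·13+4=17
…
a_8=3:  p_8=3·29633+7471=96370,  q_8=3·2007+506=6527
a_9=1:  p_9=1·96370+29633=126003,  q_9=1·6527+2007=8534
(x₁, y₁) = (126003, 8534);  126003² − 218·8534² = 1 ✓

126003 8534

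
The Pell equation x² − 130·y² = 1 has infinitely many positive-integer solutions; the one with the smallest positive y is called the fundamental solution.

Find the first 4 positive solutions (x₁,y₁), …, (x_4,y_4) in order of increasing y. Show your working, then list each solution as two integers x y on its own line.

[11; 2,2,22] for √130; ℓ=3 ⇒ convergent index 5
step 0: (11, 1)  from 11·(1,0) + (0,1)
…
step 2: (57, 5)  from 2·(23,2) + (11,1)
step 3: (1277, 112)  from 22·(57,5) + (23,2)
step 4: (2611, 229)  from 2·(1277,112) + (57,5)
step 5: (6499, 570)  from 2·(2611,229) + (1277,112)
→ (6499, 570).  Check: 6499²=42237001, 130·570²=42237000, difference 1.
n=2: (6499,570)∘(6499,570) = (6499·6499+130·570·570, 6499·570+570·6499) = (84474001,7408860)
n=3: (84474001,7408860)∘(6499,570) = (6499·84474001+130·570·7408860, 6499·7408860+570·84474001) = (1097993058499,96300361710)
n=4: (1097993058499,96300361710)∘(6499,570) = (6499·1097993058499+130·570·96300361710, 6499·96300361710+570·1097993058499) = (14271713689896001,1251712094097720)

6499 570
84474001 7408860
1097993058499 96300361710
14271713689896001 1251712094097720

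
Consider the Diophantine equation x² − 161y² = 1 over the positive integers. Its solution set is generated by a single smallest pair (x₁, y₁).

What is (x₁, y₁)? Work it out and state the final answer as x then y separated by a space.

[12; 1,2,4,1,2,1,4,2,1,24] for √161; ℓ=10 ⇒ convergent index 9
step 0: (12, 1)  from 12·(1,0) + (0,1)
…
step 8: (8108, 639)  from 2·(3667,289) + (774,61)
step 9: (11775, 928)  from 1·(8108,639) + (3667,289)
fundamental: x₁=11775, y₁=928  (since 138650625 − 161·861184 = 1)

11775 928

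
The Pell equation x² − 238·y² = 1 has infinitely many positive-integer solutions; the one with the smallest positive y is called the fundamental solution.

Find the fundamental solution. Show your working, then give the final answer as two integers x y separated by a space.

√238 → a₀=15, period (2,2,1,14,1,2,2,30); ℓ=8 even so k=7
a_0=15:  p_0=15·1+0=15,  q_0=15·0+1=1
a_1=2:  p_1=2·15+1=31,  q_1=2·1+0=2
a_2=2:  p_2=2·31+15=77,  q_2=2·2+1=5
a_3=1:  p_3=1·77+31=108,  q_3=1·5+2=7
a_4=14:  p_4=14·108+77=1589,  q_4=14·7+5=103
a_5=1:  p_5=1·1589+108=1697,  q_5=1·103+7=110
a_6=2:  p_6=2·1697+1589=4983,  q_6=2·110+103=323
a_7=2:  p_7=2·4983+1697=11663,  q_7=2·323+110=756
→ (11663, 756).  Check: 11663²=136025569, 238·756²=136025568, difference 1.

11663 756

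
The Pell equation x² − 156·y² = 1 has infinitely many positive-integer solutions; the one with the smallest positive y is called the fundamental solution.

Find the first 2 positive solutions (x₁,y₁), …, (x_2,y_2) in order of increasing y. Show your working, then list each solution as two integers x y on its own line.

25 2
1249 100

√156 = [12; 2,24, …], period ℓ=2 (even) → k=1
i=0: a=12 ⇒ p=12, q=1
i=1: a=2 ⇒ p=25, q=2
fundamental: x₁=25, y₁=2  (since 625 − 156·4 = 1)
(x_2, y_2) = (25·25 + 156·2·2, 25·2 + 2·25) = (1249, 100)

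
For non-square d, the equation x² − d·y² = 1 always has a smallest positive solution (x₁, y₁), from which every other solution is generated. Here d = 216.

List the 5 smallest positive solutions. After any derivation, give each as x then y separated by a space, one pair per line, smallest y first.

√216 = [14; 1,2,3,2,1,28, …], period ℓ=6 (even) → k=5
i=0: a=14 ⇒ p=14, q=1
…
i=4: a=2 ⇒ p=338, q=23
i=5: a=1 ⇒ p=485, q=33
fundamental: x₁=485, y₁=33  (since 235225 − 216·1089 = 1)
(x_2, y_2) = (485·485 + 216·33·33, 485·33 + 33·485) = (470449, 32010)
(x_3, y_3) = (485·470449 + 216·33·32010, 485·32010 + 33·470449) = (456335045, 31049667)
(x_4, y_4) = (485·456335045 + 216·33·31049667, 485·31049667 + 33·456335045) = (442644523201, 30118144980)
(x_5, y_5) = (485·442644523201 + 216·33·30118144980, 485·30118144980 + 33·442644523201) = (429364731169925, 29214569580933)

485 33
470449 32010
456335045 31049667
442644523201 30118144980
429364731169925 29214569580933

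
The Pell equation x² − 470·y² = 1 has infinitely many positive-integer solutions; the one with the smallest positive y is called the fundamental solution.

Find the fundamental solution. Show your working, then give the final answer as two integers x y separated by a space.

1691 78

√470 → a₀=21, period (1,2,8,2,1,42); ℓ=6 even so k=5
step 0: (21, 1)  from 21·(1,0) + (0,1)
step 1: (22, 1)  from 1·(21,1) + (1,0)
step 2: (65, 3)  from 2·(22,1) + (21,1)
step 3: (542, 25)  from 8·(65,3) + (22,1)
step 4: (1149, 53)  from 2·(542,25) + (65,3)
step 5: (1691, 78)  from 1·(1149,53) + (542,25)
(x₁, y₁) = (1691, 78);  1691² − 470·78² = 1 ✓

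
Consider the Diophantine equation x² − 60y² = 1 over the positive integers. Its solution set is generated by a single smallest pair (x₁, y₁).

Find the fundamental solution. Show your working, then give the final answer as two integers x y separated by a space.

31 4

[7; 1,2,1,14] for √60; ℓ=4 ⇒ convergent index 3
i=0: a=7 ⇒ p=7, q=1
…
i=2: a=2 ⇒ p=23, q=3
i=3: a=1 ⇒ p=31, q=4
fundamental: x₁=31, y₁=4  (since 961 − 60·16 = 1)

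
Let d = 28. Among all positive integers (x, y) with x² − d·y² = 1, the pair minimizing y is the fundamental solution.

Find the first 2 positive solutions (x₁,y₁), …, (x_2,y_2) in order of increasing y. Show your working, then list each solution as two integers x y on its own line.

127 24
32257 6096

√28 → a₀=5, period (3,2,3,10); ℓ=4 even so k=3
a_0=5:  p_0=5·1+0=5,  q_0=5·0+1=1
…
a_2=2:  p_2=2·16+5=37,  q_2=2·3+1=7
a_3=3:  p_3=3·37+16=127,  q_3=3·7+3=24
fundamental: x₁=127, y₁=24  (since 16129 − 28·576 = 1)
(x_2, y_2) = (127·127 + 28·24·24, 127·24 + 24·127) = (32257, 6096)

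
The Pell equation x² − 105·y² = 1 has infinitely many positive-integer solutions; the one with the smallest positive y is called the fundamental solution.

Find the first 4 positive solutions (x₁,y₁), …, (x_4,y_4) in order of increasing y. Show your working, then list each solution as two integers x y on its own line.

41 4
3361 328
275561 26892
22592641 2204816

[10; 4,20] for √105; ℓ=2 ⇒ convergent index 1
k=0  a_k=10  p_k/q_k = 10/1
k=1  a_k=4  p_k/q_k = 41/4
→ (41, 4).  Check: 41²=1681, 105·4²=1680, difference 1.
n=2: (41,4)∘(41,4) = (41·41+105·4·4, 41·4+4·41) = (3361,328)
n=3: (3361,328)∘(41,4) = (41·3361+105·4·328, 41·328+4·3361) = (275561,26892)
n=4: (275561,26892)∘(41,4) = (41·275561+105·4·26892, 41·26892+4·275561) = (22592641,2204816)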